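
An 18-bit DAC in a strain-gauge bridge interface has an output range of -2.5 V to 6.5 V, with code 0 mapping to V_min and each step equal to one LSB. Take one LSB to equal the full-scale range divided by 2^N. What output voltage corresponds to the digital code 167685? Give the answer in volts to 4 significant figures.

3.257 V

Full-scale range = 6.5 V − (-2.5 V) = 9 V. LSB = 9 V / 2^18.
V_out = V_min + code × LSB = -2.5 V + 167685 × 9 V / 262144
      = -2.5 V + 5.75701 V = 3.25701 V.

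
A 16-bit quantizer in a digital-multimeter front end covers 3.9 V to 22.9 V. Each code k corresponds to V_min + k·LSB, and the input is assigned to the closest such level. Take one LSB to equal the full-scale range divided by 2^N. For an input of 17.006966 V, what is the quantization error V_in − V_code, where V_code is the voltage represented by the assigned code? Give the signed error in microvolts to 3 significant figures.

+109 µV

Span: 22.9 V − (3.9 V) = 19 V. LSB = 19 V / 2^16 ≈ 289.9 µV.
(17.006966 − (3.9)) / LSB = 13.106966 × 65536/19 = 45209.3749. Nearest integer: k = 45209.
Reconstructed level: 3.9 + 45209 × 19/65536 V = 17.006857300 V.
Error = V_in − V_code = 17.006966 − (17.006857300) = +109 µV.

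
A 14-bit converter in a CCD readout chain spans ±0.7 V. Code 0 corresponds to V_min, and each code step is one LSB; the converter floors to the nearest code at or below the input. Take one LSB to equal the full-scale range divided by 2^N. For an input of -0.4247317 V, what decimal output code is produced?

The full-scale span is 0.7 − (-0.7) = 1.4 V. LSB = 1.4 V / 2^14 ≈ 85.45 µV.
code = ⌊(V_in − V_min)/LSB⌋ = ⌊(V_in − V_min) × 2^14 / range⌋
     = ⌊(-0.4247317 − (-0.7)) × 16384 / 1.4⌋ = ⌊0.2752683 × 16384/1.4⌋
     = ⌊3221.426⌋ = 3221.

3221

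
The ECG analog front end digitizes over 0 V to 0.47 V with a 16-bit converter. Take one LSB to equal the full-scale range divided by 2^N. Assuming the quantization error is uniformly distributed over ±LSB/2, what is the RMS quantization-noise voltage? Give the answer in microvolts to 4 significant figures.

2.070 µV

Full-scale range = 0.47 V.
Step size = 0.47/65536 V = 7.17163 µV.
For a uniform distribution on [−LSB/2, +LSB/2], V_rms = LSB/√12 = 7.17163 µV/3.4641 = 2.070 µV.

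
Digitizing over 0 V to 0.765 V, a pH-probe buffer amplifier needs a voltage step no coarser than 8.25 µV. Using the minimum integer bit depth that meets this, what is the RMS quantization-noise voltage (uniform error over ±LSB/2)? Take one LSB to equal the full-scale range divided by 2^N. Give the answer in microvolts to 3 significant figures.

1.68 µV

Span = 0.765 V.
Required number of levels: 0.765/8.25 µV = 92727; smallest N with 2^N ≥ that is 17.
One LSB is 0.765 V / 131072 = 5.8365 µV.
V_rms = LSB/√12 = 1.68 µV.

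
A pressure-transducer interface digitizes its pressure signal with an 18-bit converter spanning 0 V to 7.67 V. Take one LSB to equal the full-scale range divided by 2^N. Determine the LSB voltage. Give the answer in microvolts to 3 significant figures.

Span = 7.67 V.
Number of codes = 2^18 = 262144.
One LSB is 7.67 V / 262144 = 29.3 µV.

29.3 µV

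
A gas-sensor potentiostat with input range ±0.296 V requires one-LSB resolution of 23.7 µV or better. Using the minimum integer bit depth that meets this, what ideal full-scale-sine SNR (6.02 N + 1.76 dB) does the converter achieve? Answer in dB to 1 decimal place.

The full-scale span is 0.296 − (-0.296) = 0.592 V.
Levels needed ≥ 0.592/23.7 µV = 24980. 2^15 = 32768 suffices, so N_min = 15.
SNR = 6.02 × 15 + 1.76 = 92.06 dB.

92.1 dB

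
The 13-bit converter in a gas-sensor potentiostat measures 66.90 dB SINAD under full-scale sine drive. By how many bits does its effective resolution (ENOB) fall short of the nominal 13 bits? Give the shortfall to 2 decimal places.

2.18 bits

N_eff = (66.90 − 1.76)/6.02 = 10.8206 bits.
Shortfall = 13 − 10.8206 = 2.1794 bits.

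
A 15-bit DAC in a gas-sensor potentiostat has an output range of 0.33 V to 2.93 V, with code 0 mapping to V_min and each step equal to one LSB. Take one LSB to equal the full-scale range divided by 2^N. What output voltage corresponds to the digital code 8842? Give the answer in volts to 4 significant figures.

1.032 V

Span: 2.93 V − (0.33 V) = 2.6 V. LSB = 2.6 V / 2^15.
V_out = V_min + code × LSB = 0.33 V + 8842 × 2.6 V / 32768
      = 0.33 + 0.701575 = 1.03157 V.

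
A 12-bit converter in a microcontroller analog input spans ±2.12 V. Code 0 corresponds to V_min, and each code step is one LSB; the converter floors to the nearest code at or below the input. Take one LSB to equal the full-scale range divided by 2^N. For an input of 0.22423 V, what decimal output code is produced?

The full-scale span is 2.12 − (-2.12) = 4.24 V. LSB = 4.24 V / 2^12 ≈ 1.035 mV.
V_in − V_min = 0.22423 − (-2.12) = 2.34423 V.
Divide by LSB: 2.34423 × 4096/4.24 = 2264.6146.
Truncating gives code 2264.

2264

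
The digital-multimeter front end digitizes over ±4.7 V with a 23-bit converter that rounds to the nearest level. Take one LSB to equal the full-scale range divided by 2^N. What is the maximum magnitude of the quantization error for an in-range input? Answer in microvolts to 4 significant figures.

Range = 4.7 − (-4.7) = 9.4 V.
LSB = 9.4 V / 2^23 = 1.12057 µV.
Worst-case error for round-to-nearest is half an LSB: 0.5603 µV.

0.5603 µV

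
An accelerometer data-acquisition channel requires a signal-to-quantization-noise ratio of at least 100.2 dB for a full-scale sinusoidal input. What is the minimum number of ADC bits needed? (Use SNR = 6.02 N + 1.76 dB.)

6.02 N + 1.76 ≥ 100.2 gives N ≥ 16.352, so the minimum integer is 17.

17 bits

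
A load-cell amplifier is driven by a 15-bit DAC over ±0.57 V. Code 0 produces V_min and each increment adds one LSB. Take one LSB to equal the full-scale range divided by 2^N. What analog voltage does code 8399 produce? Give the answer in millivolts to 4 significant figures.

-277.8 mV

Range = 0.57 − (-0.57) = 1.14 V. LSB = 1.14 V / 2^15.
V_out = -0.57 + 8399 × (1.14/32768) V
      = -0.57 V + 0.292202 V = -0.277798 V.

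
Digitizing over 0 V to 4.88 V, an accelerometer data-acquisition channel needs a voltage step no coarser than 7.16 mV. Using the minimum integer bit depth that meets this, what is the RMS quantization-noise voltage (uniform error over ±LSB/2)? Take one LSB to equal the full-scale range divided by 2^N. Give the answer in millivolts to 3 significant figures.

1.38 mV

V_FS = 4.88 V.
Levels needed ≥ 4.88/7.16 mV = 681.6. 2^10 = 1024 suffices, so N_min = 10.
Step size = 4.88/1024 V = 4.7656 mV.
V_rms = LSB/√12 = 1.38 mV.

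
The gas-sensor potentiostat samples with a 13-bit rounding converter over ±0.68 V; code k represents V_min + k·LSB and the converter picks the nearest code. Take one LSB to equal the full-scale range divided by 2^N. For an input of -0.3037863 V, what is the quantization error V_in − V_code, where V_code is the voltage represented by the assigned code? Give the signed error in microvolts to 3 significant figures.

+22.3 µV

Range = 0.68 − (-0.68) = 1.36 V. LSB = 1.36 V / 2^13 ≈ 166.0 µV.
(V_in − V_min)/LSB = (-0.3037863 − (-0.68)) × 8192/1.36 = 2266.1343 → nearest code k = 2266.
Reconstructed level: -0.68 + 2266 × 1.36/8192 V = -0.3038085938 V.
e = -0.3037863 − (-0.3038085938) = +22.3 µV.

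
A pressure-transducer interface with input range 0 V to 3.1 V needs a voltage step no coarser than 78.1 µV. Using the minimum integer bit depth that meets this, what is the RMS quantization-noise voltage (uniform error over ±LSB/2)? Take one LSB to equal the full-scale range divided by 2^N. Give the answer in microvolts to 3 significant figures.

13.7 µV

Full-scale range = 3.1 V.
Required number of levels: 3.1/78.1 µV = 39693; smallest N with 2^N ≥ that is 16.
Step size = 3.1/65536 V = 47.302 µV.
σ_q = LSB/√12 = 47.302 µV/3.4641 = 13.7 µV.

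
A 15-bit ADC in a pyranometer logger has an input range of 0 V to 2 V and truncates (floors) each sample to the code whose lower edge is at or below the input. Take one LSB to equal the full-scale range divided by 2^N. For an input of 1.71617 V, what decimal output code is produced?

28117

Span = 2 V. LSB = 2 V / 2^15 ≈ 61.04 µV.
code = ⌊(V_in − V_min)/LSB⌋ = ⌊(V_in − V_min) × 2^15 / range⌋
     = ⌊(1.71617 − (0)) × 32768 / 2⌋ = ⌊1.71617 × 32768/2⌋
     = ⌊28117.729⌋ = 28117.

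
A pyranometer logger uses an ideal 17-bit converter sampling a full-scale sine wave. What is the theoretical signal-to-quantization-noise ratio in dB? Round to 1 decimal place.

104.1 dB

Ideal quantization SNR: 6.02 × 17 + 1.76 dB = 104.1 dB.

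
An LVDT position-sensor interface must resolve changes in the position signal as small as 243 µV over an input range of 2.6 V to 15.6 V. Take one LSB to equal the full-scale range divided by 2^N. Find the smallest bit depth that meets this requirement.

The full-scale span is 15.6 − (2.6) = 13 V.
Levels needed ≥ 13/243 µV = 53500. 2^16 = 65536 suffices, so N_min = 16.

16 bits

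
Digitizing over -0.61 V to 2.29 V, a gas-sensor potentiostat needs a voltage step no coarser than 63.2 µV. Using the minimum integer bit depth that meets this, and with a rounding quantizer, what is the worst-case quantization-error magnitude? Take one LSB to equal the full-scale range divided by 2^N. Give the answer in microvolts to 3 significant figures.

22.1 µV

Range = 2.29 − (-0.61) = 2.9 V.
2.9 V / 63.2 µV = 45890. Since 2^15 = 32768 and 2^16 = 65536, N = 16.
One LSB is 2.9 V / 65536 = 44.250 µV.
|e|_max = LSB/2 = 22.1 µV.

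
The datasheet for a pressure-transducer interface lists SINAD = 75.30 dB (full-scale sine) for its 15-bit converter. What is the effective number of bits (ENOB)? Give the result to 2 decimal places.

12.22 bits

Inverting SNR = 6.02 N + 1.76: N_eff = (75.30 − 1.76)/6.02 = 12.2159.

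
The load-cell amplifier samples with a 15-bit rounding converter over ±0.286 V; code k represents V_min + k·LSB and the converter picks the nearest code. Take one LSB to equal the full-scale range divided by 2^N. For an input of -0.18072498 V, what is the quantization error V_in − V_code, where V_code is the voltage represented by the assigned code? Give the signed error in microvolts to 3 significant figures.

−2.45 µV

The full-scale span is 0.286 − (-0.286) = 0.572 V. LSB = 0.572 V / 2^15 ≈ 17.46 µV.
(-0.18072498 − (-0.286)) / LSB = 0.10527502 × 32768/0.572 = 6030.8599. Nearest integer: k = 6031.
V_code = -0.286 + (6031/32768) × 0.572 = -0.18072253418 V.
e = -0.18072498 − (-0.18072253418) = −2.45 µV.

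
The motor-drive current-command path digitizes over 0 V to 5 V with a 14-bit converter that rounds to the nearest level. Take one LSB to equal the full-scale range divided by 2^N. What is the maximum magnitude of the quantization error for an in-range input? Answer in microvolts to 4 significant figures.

152.6 µV

Span = 5 V.
Step size = 5/16384 V = 305.176 µV.
Worst-case error for round-to-nearest is half an LSB: 152.6 µV.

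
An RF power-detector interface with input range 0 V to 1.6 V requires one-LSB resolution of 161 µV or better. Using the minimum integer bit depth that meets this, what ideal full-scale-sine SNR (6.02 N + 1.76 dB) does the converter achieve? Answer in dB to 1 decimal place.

86.0 dB

Span = 1.6 V.
1.6 V / 161 µV = 9938. Since 2^13 = 8192 and 2^14 = 16384, N = 14.
SNR = 6.02 × 14 + 1.76 = 86.04 dB.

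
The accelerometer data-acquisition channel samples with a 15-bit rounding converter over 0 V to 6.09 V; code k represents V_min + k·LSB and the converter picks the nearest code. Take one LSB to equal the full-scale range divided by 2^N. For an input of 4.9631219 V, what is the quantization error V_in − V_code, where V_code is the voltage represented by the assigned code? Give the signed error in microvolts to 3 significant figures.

Range is 6.09 V. LSB = 6.09 V / 2^15 ≈ 185.9 µV.
Position in LSBs: (4.9631219 − (0)) × 32768/6.09 = 26704.6927; rounding gives k = 26705.
Reconstructed level: 0 + 26705 × 6.09/32768 V = 4.9631790161 V.
V_in − V_code = 4.9631219 − (4.9631790161) = −57.1 µV.

−57.1 µV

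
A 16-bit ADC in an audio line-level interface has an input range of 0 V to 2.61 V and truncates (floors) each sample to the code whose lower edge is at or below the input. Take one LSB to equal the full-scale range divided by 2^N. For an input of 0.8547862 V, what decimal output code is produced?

Span = 2.61 V. LSB = 2.61 V / 2^16 ≈ 39.83 µV.
code = ⌊(V_in − V_min)/LSB⌋ = ⌊(V_in − V_min) × 2^16 / range⌋
     = ⌊(0.8547862 − (0)) × 65536 / 2.61⌋ = ⌊0.8547862 × 65536/2.61⌋
     = ⌊21463.321⌋ = 21463.

21463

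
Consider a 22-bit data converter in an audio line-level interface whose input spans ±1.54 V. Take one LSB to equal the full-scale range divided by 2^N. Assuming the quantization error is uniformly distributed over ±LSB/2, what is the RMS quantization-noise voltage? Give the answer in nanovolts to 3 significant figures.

212 nV

Range = 1.54 − (-1.54) = 3.08 V.
Step size = 3.08/4194304 V = 0.73433 µV.
For a uniform distribution on [−LSB/2, +LSB/2], V_rms = LSB/√12 = 0.73433 µV/3.4641 = 212 nV.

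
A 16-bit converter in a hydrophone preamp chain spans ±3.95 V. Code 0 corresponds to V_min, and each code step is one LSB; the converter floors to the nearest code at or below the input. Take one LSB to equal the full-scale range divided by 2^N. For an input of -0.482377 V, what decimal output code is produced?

Full-scale range = 3.95 V − (-3.95 V) = 7.9 V. LSB = 7.9 V / 2^16 ≈ 120.5 µV.
V_in − V_min = -0.482377 − (-3.95) = 3.467623 V.
Divide by LSB: 3.467623 × 65536/7.9 = 28766.3470.
Truncating gives code 28766.

28766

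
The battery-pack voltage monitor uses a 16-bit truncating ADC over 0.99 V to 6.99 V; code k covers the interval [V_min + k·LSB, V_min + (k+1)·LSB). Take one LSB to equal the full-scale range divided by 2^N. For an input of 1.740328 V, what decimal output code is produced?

Full-scale range = 6.99 V − (0.99 V) = 6 V. LSB = 6 V / 2^16 ≈ 91.55 µV.
code = ⌊(V_in − V_min)/LSB⌋ = ⌊(V_in − V_min) × 2^16 / range⌋
     = ⌊(1.740328 − (0.99)) × 65536 / 6⌋ = ⌊0.750328 × 65536/6⌋
     = ⌊8195.583⌋ = 8195.

8195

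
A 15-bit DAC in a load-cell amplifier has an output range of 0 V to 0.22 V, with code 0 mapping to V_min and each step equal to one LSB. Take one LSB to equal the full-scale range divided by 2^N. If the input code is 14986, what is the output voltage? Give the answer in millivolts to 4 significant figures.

Range is 0.22 V. LSB = 0.22 V / 2^15.
Output = V_min + (14986/32768) × range = 0 + 0.457336 × 0.22 V
      = 0 V + 0.100614 V = 0.100614 V.

100.6 mV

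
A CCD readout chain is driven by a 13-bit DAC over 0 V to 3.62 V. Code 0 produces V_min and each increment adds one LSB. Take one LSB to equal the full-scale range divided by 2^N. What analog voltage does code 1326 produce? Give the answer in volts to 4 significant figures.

0.5860 V

V_FS = 3.62 V. LSB = 3.62 V / 2^13.
Output = V_min + (1326/8192) × range = 0 + 0.161865 × 3.62 V
      = 0 + 0.585952 = 0.585952 V.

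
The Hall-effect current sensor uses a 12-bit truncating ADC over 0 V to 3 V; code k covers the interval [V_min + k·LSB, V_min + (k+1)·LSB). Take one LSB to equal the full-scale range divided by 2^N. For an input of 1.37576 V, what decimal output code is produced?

1878

Span = 3 V. LSB = 3 V / 2^12 ≈ 0.7324 mV.
code = ⌊(V_in − V_min)/LSB⌋ = ⌊(V_in − V_min) × 2^12 / range⌋
     = ⌊(1.37576 − (0)) × 4096 / 3⌋ = ⌊1.37576 × 4096/3⌋
     = ⌊1878.371⌋ = 1878.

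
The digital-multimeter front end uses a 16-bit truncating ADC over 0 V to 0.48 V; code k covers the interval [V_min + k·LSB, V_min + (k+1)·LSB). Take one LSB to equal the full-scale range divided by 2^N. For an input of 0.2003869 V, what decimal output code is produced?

27359

Span = 0.48 V. LSB = 0.48 V / 2^16 ≈ 7.324 µV.
V_in − V_min = 0.2003869 − (0) = 0.2003869 V.
Divide by LSB: 0.2003869 × 65536/0.48 = 27359.4914.
Truncating gives code 27359.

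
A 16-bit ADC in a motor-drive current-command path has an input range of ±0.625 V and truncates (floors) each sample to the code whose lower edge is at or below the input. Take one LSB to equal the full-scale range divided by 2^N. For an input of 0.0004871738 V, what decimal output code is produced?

32793

Range = 0.625 − (-0.625) = 1.25 V. LSB = 1.25 V / 2^16 ≈ 19.07 µV.
(V_in − V_min) × 2^16/range = (0.0004871738 − (-0.625)) × 65536/1.25 = 32793.542.
Floor → code = 32793.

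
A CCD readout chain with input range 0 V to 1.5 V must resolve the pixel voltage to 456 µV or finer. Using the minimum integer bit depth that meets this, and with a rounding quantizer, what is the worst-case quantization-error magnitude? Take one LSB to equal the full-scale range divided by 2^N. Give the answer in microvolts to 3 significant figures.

183 µV

V_FS = 1.5 V.
Levels needed ≥ 1.5/456 µV = 3289. 2^12 = 4096 suffices, so N_min = 12.
LSB = 1.5 V ÷ 2^12 = 1.5/4096 V = 366.21 µV.
|e|_max = LSB/2 = 183 µV.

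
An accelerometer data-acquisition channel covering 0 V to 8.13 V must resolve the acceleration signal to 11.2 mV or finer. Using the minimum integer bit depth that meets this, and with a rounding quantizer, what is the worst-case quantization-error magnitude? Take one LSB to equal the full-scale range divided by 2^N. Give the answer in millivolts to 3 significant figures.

3.97 mV

V_FS = 8.13 V.
Levels needed ≥ 8.13/11.2 mV = 725.9. 2^10 = 1024 suffices, so N_min = 10.
Step size = 8.13/1024 V = 7.9395 mV.
|e|_max = LSB/2 = 3.97 mV.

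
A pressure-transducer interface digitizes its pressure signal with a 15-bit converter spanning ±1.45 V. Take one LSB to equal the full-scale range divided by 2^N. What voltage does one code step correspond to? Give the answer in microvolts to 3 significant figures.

Span: 1.45 V − (-1.45 V) = 2.9 V.
2^15 = 32768 levels.
Step size = 2.9/32768 V = 88.5 µV.

88.5 µV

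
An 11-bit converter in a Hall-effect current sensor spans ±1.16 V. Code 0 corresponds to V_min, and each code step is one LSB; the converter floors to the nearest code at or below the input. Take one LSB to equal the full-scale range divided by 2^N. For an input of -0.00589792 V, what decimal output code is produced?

1018

Range = 1.16 − (-1.16) = 2.32 V. LSB = 2.32 V / 2^11 ≈ 1.133 mV.
(V_in − V_min) × 2^11/range = (-0.00589792 − (-1.16)) × 2048/2.32 = 1018.794.
Floor → code = 1018.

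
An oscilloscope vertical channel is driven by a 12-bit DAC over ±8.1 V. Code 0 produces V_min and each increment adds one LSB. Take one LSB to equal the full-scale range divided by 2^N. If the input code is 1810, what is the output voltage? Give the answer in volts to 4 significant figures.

-0.9413 V

Span: 8.1 V − (-8.1 V) = 16.2 V. LSB = 16.2 V / 2^12.
V_out = -8.1 + 1810 × (16.2/4096) V
      = -8.1 + 7.15869 = -0.941309 V.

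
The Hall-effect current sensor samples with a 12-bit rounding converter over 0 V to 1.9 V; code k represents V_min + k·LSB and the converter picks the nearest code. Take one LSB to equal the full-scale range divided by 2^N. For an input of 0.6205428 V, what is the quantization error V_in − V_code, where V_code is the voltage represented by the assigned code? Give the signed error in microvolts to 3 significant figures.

V_FS = 1.9 V. LSB = 1.9 V / 2^12 ≈ 463.9 µV.
(V_in − V_min)/LSB = (0.6205428 − (0)) × 4096/1.9 = 1337.7596 → nearest code k = 1338.
V_code = 0 + (1338/4096) × 1.9 = 0.6206542969 V.
e = 0.6205428 − (0.6206542969) = −111 µV.

−111 µV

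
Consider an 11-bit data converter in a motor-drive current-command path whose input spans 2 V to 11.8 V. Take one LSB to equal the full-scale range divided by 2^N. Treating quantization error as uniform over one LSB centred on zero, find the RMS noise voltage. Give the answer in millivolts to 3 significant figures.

The full-scale span is 11.8 − (2) = 9.8 V.
One LSB is 9.8 V / 2048 = 4.7852 mV.
V_rms = LSB/√12 = 4.7852 mV / √12 = 1.38 mV.

1.38 mV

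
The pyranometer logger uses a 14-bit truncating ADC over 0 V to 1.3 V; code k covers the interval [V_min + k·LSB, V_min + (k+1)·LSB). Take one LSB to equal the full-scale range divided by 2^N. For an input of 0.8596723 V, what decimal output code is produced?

Span = 1.3 V. LSB = 1.3 V / 2^14 ≈ 79.35 µV.
V_in − V_min = 0.8596723 − (0) = 0.8596723 V.
Divide by LSB: 0.8596723 × 16384/1.3 = 10834.5161.
Truncating gives code 10834.

10834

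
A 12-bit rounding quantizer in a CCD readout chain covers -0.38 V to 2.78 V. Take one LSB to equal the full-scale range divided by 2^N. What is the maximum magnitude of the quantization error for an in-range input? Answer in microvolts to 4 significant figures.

385.7 µV

The full-scale span is 2.78 − (-0.38) = 3.16 V.
LSB = 3.16 V / 2^12 = 0.771484 mV.
Worst-case error for round-to-nearest is half an LSB: 385.7 µV.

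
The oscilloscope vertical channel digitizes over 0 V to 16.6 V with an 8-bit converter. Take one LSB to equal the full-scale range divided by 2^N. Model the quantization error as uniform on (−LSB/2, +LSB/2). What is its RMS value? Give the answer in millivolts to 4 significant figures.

18.72 mV

Full-scale range = 16.6 V.
Step size = 16.6/256 V = 64.8438 mV.
RMS of a uniform error over width LSB is LSB/√12 = 18.72 mV.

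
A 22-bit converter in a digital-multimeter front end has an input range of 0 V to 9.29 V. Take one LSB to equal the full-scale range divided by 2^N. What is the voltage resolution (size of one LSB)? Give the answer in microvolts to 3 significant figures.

Range is 9.29 V.
There are 2^22 = 4194304 steps.
One LSB is 9.29 V / 4194304 = 2.21 µV.

2.21 µV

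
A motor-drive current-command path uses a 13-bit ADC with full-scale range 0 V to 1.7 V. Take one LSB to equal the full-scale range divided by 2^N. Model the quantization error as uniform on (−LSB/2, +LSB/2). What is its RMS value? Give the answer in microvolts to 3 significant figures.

59.9 µV

Full-scale range = 1.7 V.
Step size = 1.7/8192 V = 207.52 µV.
For a uniform distribution on [−LSB/2, +LSB/2], V_rms = LSB/√12 = 207.52 µV/3.4641 = 59.9 µV.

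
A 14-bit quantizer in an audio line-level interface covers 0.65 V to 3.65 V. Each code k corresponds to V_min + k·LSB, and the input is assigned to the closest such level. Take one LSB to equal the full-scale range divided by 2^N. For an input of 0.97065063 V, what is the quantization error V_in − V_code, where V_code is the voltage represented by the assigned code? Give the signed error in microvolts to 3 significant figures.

+33.0 µV

The full-scale span is 3.65 − (0.65) = 3 V. LSB = 3 V / 2^14 ≈ 183.1 µV.
Position in LSBs: (0.97065063 − (0.65)) × 16384/3 = 1751.1800; rounding gives k = 1751.
Reconstructed level: 0.65 + 1751 × 3/16384 V = 0.97061767578 V.
e = 0.97065063 − (0.97061767578) = +33.0 µV.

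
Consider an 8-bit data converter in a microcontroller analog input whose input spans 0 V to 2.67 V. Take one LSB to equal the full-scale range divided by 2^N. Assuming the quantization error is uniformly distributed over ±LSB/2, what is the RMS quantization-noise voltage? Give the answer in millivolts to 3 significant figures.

Span = 2.67 V.
LSB = 2.67 V ÷ 2^8 = 2.67/256 V = 10.430 mV.
σ_q = LSB/√12 = 10.430 mV/3.4641 = 3.01 mV.

3.01 mV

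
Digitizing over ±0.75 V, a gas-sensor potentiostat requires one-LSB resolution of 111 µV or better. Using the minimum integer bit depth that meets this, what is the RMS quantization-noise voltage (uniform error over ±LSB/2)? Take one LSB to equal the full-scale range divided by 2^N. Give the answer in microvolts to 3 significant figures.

Span: 0.75 V − (-0.75 V) = 1.5 V.
Levels needed ≥ 1.5/111 µV = 13510. 2^14 = 16384 suffices, so N_min = 14.
LSB = 1.5 V / 2^14 = 91.553 µV.
σ_q = LSB/√12 = 91.553 µV/3.4641 = 26.4 µV.

26.4 µV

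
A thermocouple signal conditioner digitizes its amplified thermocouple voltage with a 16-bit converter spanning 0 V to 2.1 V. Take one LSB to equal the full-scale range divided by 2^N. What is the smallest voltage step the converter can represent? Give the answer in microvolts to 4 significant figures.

32.04 µV

Full-scale range = 2.1 V.
2^16 = 65536 levels.
LSB = 2.1 V / 2^16 = 32.04 µV.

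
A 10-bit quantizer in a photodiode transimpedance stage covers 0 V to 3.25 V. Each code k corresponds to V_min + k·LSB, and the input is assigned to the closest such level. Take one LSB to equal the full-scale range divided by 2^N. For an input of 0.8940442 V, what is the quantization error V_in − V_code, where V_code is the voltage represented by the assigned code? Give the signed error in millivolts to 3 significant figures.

Range is 3.25 V. LSB = 3.25 V / 2^10 ≈ 3.174 mV.
Position in LSBs: (0.8940442 − (0)) × 1024/3.25 = 281.6927; rounding gives k = 282.
V_code = 0 + (282/1024) × 3.25 = 0.8950195313 V.
e = 0.8940442 − (0.8950195313) = −0.975 mV.

−0.975 mV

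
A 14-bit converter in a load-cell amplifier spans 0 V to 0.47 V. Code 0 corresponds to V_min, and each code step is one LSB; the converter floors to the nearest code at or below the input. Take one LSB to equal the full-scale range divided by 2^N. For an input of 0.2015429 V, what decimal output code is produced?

Full-scale range = 0.47 V. LSB = 0.47 V / 2^14 ≈ 28.69 µV.
code = ⌊(V_in − V_min)/LSB⌋ = ⌊(V_in − V_min) × 2^14 / range⌋
     = ⌊(0.2015429 − (0)) × 16384 / 0.47⌋ = ⌊0.2015429 × 16384/0.47⌋
     = ⌊7025.700⌋ = 7025.

7025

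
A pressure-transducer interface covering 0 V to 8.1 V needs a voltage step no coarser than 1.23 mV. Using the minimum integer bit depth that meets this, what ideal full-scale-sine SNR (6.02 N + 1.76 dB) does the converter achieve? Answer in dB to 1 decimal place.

80.0 dB

Span = 8.1 V.
Required number of levels: 8.1/1.23 mV = 6585.4; smallest N with 2^N ≥ that is 13.
Ideal SNR at N = 13: 6.02·13 + 1.76 = 80.0 dB.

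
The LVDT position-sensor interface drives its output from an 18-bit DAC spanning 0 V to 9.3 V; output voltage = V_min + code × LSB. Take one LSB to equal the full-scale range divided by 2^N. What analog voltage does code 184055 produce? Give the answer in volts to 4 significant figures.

Range is 9.3 V. LSB = 9.3 V / 2^18.
Output = V_min + (184055/262144) × range = 0 + 0.702114 × 9.3 V
      = 0 + 6.52966 = 6.52966 V.

6.530 V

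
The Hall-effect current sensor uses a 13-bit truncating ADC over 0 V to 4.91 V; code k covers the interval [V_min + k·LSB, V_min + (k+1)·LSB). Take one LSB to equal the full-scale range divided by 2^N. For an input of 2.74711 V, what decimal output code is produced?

4583

Full-scale range = 4.91 V. LSB = 4.91 V / 2^13 ≈ 0.5994 mV.
(V_in − V_min) × 2^13/range = (2.74711 − (0)) × 8192/4.91 = 4583.366.
Floor → code = 4583.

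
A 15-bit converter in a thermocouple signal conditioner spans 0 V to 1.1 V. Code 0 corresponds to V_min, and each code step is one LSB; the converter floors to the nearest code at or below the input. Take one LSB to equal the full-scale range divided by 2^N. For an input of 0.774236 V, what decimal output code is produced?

23063

Full-scale range = 1.1 V. LSB = 1.1 V / 2^15 ≈ 33.57 µV.
code = ⌊(V_in − V_min)/LSB⌋ = ⌊(V_in − V_min) × 2^15 / range⌋
     = ⌊(0.774236 − (0)) × 32768 / 1.1⌋ = ⌊0.774236 × 32768/1.1⌋
     = ⌊23063.787⌋ = 23063.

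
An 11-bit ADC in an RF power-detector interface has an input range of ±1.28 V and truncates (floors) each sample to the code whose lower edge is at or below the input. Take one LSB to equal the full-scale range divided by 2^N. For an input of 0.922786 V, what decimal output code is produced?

1762

The full-scale span is 1.28 − (-1.28) = 2.56 V. LSB = 2.56 V / 2^11 ≈ 1.250 mV.
V_in − V_min = 0.922786 − (-1.28) = 2.202786 V.
Divide by LSB: 2.202786 × 2048/2.56 = 1762.2288.
Truncating gives code 1762.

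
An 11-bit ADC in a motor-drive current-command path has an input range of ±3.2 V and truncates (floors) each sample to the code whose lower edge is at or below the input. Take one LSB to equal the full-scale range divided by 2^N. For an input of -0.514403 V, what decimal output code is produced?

The full-scale span is 3.2 − (-3.2) = 6.4 V. LSB = 6.4 V / 2^11 ≈ 3.125 mV.
code = ⌊(V_in − V_min)/LSB⌋ = ⌊(V_in − V_min) × 2^11 / range⌋
     = ⌊(-0.514403 − (-3.2)) × 2048 / 6.4⌋ = ⌊2.685597 × 2048/6.4⌋
     = ⌊859.391⌋ = 859.

859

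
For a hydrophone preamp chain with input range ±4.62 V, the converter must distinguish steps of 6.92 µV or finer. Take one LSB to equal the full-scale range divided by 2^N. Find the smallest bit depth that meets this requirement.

21 bits

Full-scale range = 4.62 V − (-4.62 V) = 9.24 V.
Levels needed ≥ 9.24/6.92 µV = 1.335e6. 2^21 = 2097152 suffices, so N_min = 21.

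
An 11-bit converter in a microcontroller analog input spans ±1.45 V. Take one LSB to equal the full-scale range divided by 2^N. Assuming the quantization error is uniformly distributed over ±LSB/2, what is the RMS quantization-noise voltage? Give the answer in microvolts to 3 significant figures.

409 µV

The full-scale span is 1.45 − (-1.45) = 2.9 V.
LSB = 2.9 V ÷ 2^11 = 2.9/2048 V = 1.4160 mV.
σ_q = LSB/√12 = 1.4160 mV/3.4641 = 409 µV.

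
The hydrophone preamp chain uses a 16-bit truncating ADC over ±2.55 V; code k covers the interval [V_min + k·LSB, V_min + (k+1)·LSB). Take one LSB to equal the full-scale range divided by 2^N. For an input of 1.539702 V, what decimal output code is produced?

Span: 2.55 V − (-2.55 V) = 5.1 V. LSB = 5.1 V / 2^16 ≈ 77.82 µV.
V_in − V_min = 1.539702 − (-2.55) = 4.089702 V.
Divide by LSB: 4.089702 × 65536/5.1 = 52553.4726.
Truncating gives code 52553.

52553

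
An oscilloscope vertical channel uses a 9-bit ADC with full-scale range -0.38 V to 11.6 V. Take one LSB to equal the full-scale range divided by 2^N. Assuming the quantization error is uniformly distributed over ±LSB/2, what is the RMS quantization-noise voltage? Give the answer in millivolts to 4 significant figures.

6.755 mV

Full-scale range = 11.6 V − (-0.38 V) = 11.98 V.
LSB = 11.98 V / 2^9 = 23.3984 mV.
RMS of a uniform error over width LSB is LSB/√12 = 6.755 mV.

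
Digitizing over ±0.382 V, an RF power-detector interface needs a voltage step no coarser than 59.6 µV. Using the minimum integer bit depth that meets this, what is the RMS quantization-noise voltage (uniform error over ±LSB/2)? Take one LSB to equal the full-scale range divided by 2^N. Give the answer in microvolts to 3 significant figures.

13.5 µV

Span: 0.382 V − (-0.382 V) = 0.764 V.
Need 2^N ≥ 0.764 V / 59.6 µV = 12820 → N_min = 14.
LSB = 0.764 V ÷ 2^14 = 0.764/16384 V = 46.631 µV.
RMS noise = LSB/√12 = 13.5 µV.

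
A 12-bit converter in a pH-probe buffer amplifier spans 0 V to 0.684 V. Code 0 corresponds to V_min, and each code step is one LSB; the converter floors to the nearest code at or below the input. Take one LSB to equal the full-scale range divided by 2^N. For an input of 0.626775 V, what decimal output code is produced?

V_FS = 0.684 V. LSB = 0.684 V / 2^12 ≈ 167.0 µV.
(V_in − V_min) × 2^12/range = (0.626775 − (0)) × 4096/0.684 = 3753.319.
Floor → code = 3753.

3753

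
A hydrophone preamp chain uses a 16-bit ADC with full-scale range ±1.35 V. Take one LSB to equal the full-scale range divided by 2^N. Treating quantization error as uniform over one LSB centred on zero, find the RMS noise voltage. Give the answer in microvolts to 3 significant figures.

Span: 1.35 V − (-1.35 V) = 2.7 V.
LSB = 2.7 V ÷ 2^16 = 2.7/65536 V = 41.199 µV.
For a uniform distribution on [−LSB/2, +LSB/2], V_rms = LSB/√12 = 41.199 µV/3.4641 = 11.9 µV.

11.9 µV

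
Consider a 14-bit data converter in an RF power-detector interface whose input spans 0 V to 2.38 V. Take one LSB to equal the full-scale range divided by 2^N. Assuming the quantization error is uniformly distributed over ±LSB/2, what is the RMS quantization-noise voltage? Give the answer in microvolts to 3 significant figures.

41.9 µV

Full-scale range = 2.38 V.
Step size = 2.38/16384 V = 145.26 µV.
V_rms = LSB/√12 = 145.26 µV / √12 = 41.9 µV.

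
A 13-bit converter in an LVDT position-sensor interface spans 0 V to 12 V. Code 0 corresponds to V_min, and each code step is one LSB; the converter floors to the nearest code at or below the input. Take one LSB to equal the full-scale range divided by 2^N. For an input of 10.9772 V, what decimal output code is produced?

V_FS = 12 V. LSB = 12 V / 2^13 ≈ 1.465 mV.
code = ⌊(V_in − V_min)/LSB⌋ = ⌊(V_in − V_min) × 2^13 / range⌋
     = ⌊(10.9772 − (0)) × 8192 / 12⌋ = ⌊10.9772 × 8192/12⌋
     = ⌊7493.769⌋ = 7493.

7493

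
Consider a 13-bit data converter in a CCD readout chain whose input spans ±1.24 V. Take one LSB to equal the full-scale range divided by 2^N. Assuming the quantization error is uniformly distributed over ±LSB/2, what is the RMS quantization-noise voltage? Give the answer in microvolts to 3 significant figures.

Full-scale range = 1.24 V − (-1.24 V) = 2.48 V.
One LSB is 2.48 V / 8192 = 302.73 µV.
For a uniform distribution on [−LSB/2, +LSB/2], V_rms = LSB/√12 = 302.73 µV/3.4641 = 87.4 µV.

87.4 µV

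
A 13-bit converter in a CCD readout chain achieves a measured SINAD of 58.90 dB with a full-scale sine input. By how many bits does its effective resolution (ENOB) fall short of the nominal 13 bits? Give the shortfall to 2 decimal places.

ENOB = (SINAD − 1.76)/6.02 = (58.90 − 1.76)/6.02 = 9.4917 bits.
13 − 9.4917 = 3.51 bits below nominal.

3.51 bits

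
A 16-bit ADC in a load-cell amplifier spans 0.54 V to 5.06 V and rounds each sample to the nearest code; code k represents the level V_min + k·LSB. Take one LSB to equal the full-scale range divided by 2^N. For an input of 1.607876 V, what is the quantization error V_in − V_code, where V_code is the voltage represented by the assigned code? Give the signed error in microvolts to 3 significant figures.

The full-scale span is 5.06 − (0.54) = 4.52 V. LSB = 4.52 V / 2^16 ≈ 68.97 µV.
(1.607876 − (0.54)) / LSB = 1.067876 × 65536/4.52 = 15483.2570. Nearest integer: k = 15483.
V_code = V_min + k × range/2^16 = 0.54 + 15483 × 4.52/65536 = 1.6078582764 V.
V_in − V_code = 1.607876 − (1.6078582764) = +17.7 µV.

+17.7 µV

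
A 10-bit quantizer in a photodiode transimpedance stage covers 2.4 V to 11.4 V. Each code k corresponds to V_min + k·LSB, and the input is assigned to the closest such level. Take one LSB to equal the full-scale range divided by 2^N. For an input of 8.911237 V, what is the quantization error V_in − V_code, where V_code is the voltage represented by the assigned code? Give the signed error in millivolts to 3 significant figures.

Span: 11.4 V − (2.4 V) = 9 V. LSB = 9 V / 2^10 ≈ 8.789 mV.
(8.911237 − (2.4)) / LSB = 6.511237 × 1024/9 = 740.8341. Nearest integer: k = 741.
V_code = 2.4 + (741/1024) × 9 = 8.912695313 V.
Error = V_in − V_code = 8.911237 − (8.912695313) = −1.46 mV.

−1.46 mV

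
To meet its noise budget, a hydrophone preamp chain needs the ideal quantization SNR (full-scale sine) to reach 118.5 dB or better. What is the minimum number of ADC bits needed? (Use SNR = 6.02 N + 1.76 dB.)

Required N = ⌈(118.5 − 1.76)/6.02⌉ = ⌈19.392⌉ = 20.

20 bits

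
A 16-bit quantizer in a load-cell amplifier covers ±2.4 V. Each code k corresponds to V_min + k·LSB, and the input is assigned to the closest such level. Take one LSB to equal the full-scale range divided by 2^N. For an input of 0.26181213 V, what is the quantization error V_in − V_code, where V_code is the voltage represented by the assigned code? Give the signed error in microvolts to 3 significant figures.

Span: 2.4 V − (-2.4 V) = 4.8 V. LSB = 4.8 V / 2^16 ≈ 73.24 µV.
(0.26181213 − (-2.4)) / LSB = 2.66181213 × 65536/4.8 = 36342.6083. Nearest integer: k = 36343.
V_code = V_min + k × range/2^16 = -2.4 + 36343 × 4.8/65536 = 0.26184082031 V.
e = 0.26181213 − (0.26184082031) = −28.7 µV.

−28.7 µV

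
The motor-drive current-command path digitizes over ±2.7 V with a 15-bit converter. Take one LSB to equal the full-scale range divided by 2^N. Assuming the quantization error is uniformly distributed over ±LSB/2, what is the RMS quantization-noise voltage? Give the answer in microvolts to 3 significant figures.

Span: 2.7 V − (-2.7 V) = 5.4 V.
One LSB is 5.4 V / 32768 = 164.79 µV.
RMS of a uniform error over width LSB is LSB/√12 = 47.6 µV.

47.6 µV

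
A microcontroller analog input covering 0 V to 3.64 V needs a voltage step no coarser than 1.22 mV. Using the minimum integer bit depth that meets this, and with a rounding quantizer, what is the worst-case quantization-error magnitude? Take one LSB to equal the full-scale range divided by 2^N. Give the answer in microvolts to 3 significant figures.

Full-scale range = 3.64 V.
Levels needed ≥ 3.64/1.22 mV = 2984. 2^12 = 4096 suffices, so N_min = 12.
Step size = 3.64/4096 V = 0.88867 mV.
|e|_max = LSB/2 = 444 µV.

444 µV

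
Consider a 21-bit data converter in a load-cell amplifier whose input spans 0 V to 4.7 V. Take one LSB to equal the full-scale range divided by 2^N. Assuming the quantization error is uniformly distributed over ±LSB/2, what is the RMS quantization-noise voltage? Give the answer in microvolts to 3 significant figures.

Range is 4.7 V.
Step size = 4.7/2097152 V = 2.2411 µV.
RMS of a uniform error over width LSB is LSB/√12 = 0.647 µV.

0.647 µV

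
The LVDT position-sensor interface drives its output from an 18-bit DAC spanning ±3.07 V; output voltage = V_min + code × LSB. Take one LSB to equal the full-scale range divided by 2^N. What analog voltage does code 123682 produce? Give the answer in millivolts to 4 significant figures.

Range = 3.07 − (-3.07) = 6.14 V. LSB = 6.14 V / 2^18.
Output = V_min + (123682/262144) × range = -3.07 + 0.471809 × 6.14 V
      = -3.07 V + 2.89691 V = -0.173090 V.

-173.1 mV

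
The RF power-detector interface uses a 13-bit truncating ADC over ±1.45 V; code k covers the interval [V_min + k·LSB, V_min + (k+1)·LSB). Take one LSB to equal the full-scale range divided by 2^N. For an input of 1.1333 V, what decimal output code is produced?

The full-scale span is 1.45 − (-1.45) = 2.9 V. LSB = 2.9 V / 2^13 ≈ 354.0 µV.
V_in − V_min = 1.1333 − (-1.45) = 2.5833 V.
Divide by LSB: 2.5833 × 8192/2.9 = 7297.3771.
Truncating gives code 7297.

7297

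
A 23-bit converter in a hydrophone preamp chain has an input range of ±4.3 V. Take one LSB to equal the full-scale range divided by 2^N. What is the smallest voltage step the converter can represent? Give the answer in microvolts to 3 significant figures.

The full-scale span is 4.3 − (-4.3) = 8.6 V.
2^23 = 8388608 levels.
Step size = 8.6/8388608 V = 1.03 µV.

1.03 µV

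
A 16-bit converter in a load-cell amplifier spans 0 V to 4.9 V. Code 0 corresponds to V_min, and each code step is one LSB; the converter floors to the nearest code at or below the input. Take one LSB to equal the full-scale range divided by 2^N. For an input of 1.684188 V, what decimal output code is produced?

Span = 4.9 V. LSB = 4.9 V / 2^16 ≈ 74.77 µV.
code = ⌊(V_in − V_min)/LSB⌋ = ⌊(V_in − V_min) × 2^16 / range⌋
     = ⌊(1.684188 − (0)) × 65536 / 4.9⌋ = ⌊1.684188 × 65536/4.9⌋
     = ⌊22525.499⌋ = 22525.

22525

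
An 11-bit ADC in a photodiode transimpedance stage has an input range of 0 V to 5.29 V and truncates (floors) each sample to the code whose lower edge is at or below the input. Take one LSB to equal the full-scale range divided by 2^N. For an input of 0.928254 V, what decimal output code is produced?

Full-scale range = 5.29 V. LSB = 5.29 V / 2^11 ≈ 2.583 mV.
V_in − V_min = 0.928254 − (0) = 0.928254 V.
Divide by LSB: 0.928254 × 2048/5.29 = 359.3694.
Truncating gives code 359.

359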